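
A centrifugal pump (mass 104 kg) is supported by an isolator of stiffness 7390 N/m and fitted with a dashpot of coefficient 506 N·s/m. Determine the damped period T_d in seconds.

0.778 s

ω_n = √(k/m) = √(7390/104) = 8.430 rad/s.
Critical damping c_c = 2√(k·m) = 2√(7390 × 104) = 1753 N·s/m, so ζ = c/c_c = 506/1753 = 0.2886.
ω_d = ω_n√(1 − ζ²) = 8.430 × √(1 − 0.0833) = 8.071 rad/s.
T_d = 2π/ω_d = 0.7785 s.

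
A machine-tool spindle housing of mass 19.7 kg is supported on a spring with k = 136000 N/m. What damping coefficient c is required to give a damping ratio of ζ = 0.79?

c_c = 2√(k·m) = 2√(136000 × 19.7) = 3274 N·s/m.
c = ζ·c_c = 0.79 × 3274 = 2586 N·s/m.

2590 N·s/m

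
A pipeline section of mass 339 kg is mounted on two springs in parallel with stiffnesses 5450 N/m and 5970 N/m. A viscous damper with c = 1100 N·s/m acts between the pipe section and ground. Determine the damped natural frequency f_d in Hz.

0.887 Hz

Parallel springs add: k_eq = 5450 + 5970 = 11420 N/m.
ω_n = √(k_eq/m) = √(11420/339) = 5.804 rad/s.
Critical damping c_c = 2√(k_eq·m) = 2√(11420 × 339) = 3935 N·s/m, so ζ = c/c_c = 1100/3935 = 0.2795.
ω_d = ω_n√(1 − ζ²) = 5.804 × √(1 − 0.0781) = 5.573 rad/s.
f_d = ω_d/(2π) = 0.8869 Hz.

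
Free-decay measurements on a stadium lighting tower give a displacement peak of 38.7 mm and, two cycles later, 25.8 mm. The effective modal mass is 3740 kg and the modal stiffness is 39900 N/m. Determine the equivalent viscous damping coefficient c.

788 N·s/m

Logarithmic decrement δ = (1/n)·ln(x₀/x_n) = (1/2)·ln(38.7/25.8) = (1/2)·ln(1.500) = 0.2027.
ζ = δ/√(4π² + δ²) = 0.2027/√(39.48 + 0.0411) = 0.2027/6.286 = 0.03225.
c = ζ · 2√(km) = 0.03225 × 2√(39900 × 3740) = 0.03225 × 24430 = 787.9 N·s/m.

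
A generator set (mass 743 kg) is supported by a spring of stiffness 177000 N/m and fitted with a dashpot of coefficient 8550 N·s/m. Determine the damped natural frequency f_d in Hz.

2.28 Hz

ω_n = √(k/m) = √(177000/743) = 15.43 rad/s.
Critical damping c_c = 2√(k·m) = 2√(177000 × 743) = 22940 N·s/m, so ζ = c/c_c = 8550/22940 = 0.3728.
ω_d = ω_n√(1 − ζ²) = 15.43 × √(1 − 0.139) = 14.32 rad/s.
f_d = ω_d/(2π) = 2.279 Hz.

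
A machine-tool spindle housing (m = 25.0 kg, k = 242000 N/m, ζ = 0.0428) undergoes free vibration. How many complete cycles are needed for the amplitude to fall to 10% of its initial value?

9 cycles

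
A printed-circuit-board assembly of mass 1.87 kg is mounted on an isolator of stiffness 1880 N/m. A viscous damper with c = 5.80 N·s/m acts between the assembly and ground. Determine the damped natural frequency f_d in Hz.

5.04 Hz

ω_n = √(k/m) = √(1880/1.87) = 31.71 rad/s.
Critical damping c_c = 2√(k·m) = 2√(1880 × 1.87) = 118.6 N·s/m, so ζ = c/c_c = 5.80/118.6 = 0.04891.
ω_d = ω_n√(1 − ζ²) = 31.71 × √(1 − 0.00239) = 31.67 rad/s.
f_d = ω_d/(2π) = 5.040 Hz.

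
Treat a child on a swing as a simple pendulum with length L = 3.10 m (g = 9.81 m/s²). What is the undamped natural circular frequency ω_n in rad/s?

For a simple pendulum ω_n = √(g/L) = √(9.81/3.10) = √3.165 = 1.779 rad/s.

1.78 rad/s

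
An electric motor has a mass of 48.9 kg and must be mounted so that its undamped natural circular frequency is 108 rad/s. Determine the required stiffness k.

570000 N/m

k = m·ω_n² = 48.9 × 108.0² = 48.9 × 11660 = 570400 N/m.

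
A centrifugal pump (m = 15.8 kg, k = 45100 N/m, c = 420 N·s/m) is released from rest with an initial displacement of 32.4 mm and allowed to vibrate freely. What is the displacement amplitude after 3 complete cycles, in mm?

0.256 mm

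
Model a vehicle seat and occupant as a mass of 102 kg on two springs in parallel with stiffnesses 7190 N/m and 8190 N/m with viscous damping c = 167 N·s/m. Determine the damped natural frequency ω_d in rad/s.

12.3 rad/s

Parallel springs add: k_eq = 7190 + 8190 = 15380 N/m.
ω_n = √(k_eq/m) = √(15380/102) = 12.28 rad/s.
Critical damping c_c = 2√(k_eq·m) = 2√(15380 × 102) = 2505 N·s/m, so ζ = c/c_c = 167/2505 = 0.06667.
ω_d = ω_n√(1 − ζ²) = 12.28 × √(1 − 0.00444) = 12.25 rad/s.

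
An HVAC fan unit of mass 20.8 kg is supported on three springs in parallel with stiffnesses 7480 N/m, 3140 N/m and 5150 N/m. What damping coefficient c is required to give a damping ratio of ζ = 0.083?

95.1 N·s/m

Parallel springs add: k_eq = 7480 + 3140 + 5150 = 15770 N/m.
c_c = 2√(k_eq·m) = 2√(15770 × 20.8) = 1145 N·s/m.
c = ζ·c_c = 0.083 × 1145 = 95.07 N·s/m.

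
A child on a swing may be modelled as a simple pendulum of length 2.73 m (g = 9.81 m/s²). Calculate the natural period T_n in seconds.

3.31 s

For a simple pendulum ω_n = √(g/L) = √(9.81/2.73) = √3.593 = 1.896 rad/s.
T_n = 2π/ω_n = 6.283/1.896 = 3.315 s.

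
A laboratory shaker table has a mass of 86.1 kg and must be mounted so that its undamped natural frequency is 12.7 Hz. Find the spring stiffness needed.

548000 N/m

ω_n = 2πf_n = 2π × 12.7 = 79.80 rad/s.
k = m·ω_n² = 86.1 × 79.80² = 86.1 × 6367 = 548200 N/m.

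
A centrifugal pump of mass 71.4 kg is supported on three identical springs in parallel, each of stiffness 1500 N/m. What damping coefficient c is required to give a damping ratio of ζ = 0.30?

340 N·s/m

Parallel springs add: k_eq = 3 × 1500 = 4500 N/m.
c_c = 2√(k_eq·m) = 2√(4500 × 71.4) = 1134 N·s/m.
c = ζ·c_c = 0.30 × 1134 = 340.1 N·s/m.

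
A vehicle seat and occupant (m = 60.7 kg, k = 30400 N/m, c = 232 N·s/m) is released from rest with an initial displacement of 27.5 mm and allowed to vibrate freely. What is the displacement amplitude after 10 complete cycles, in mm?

0.126 mm

ζ = c/(2√(km)) = 232/(2√(30400 × 60.7)) = 232/2717 = 0.08539.
Logarithmic decrement δ = 2πζ/√(1 − ζ²) = 2π × 0.08539/√(1 − 0.00729) = 0.5385.
After n cycles, x_n/x₀ = e^(−nδ), so x_10 = 27.5 × e^(−10 × 0.5385) = 27.5 × 0.004584 = 0.1261 mm.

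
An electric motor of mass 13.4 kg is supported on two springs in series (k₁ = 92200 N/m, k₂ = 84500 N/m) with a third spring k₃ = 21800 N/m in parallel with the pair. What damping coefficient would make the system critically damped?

Series pair: k_s = k₁k₂/(k₁+k₂) = (92200)(84500)/(92200 + 84500) = 44090 N/m. In parallel with k₃: k_eq = 44090 + 21800 = 65890 N/m.
c_c = 2√(k_eq·m) = 2√(65890 × 13.4) = 2 × 939.6 = 1879 N·s/m.

1880 N·s/m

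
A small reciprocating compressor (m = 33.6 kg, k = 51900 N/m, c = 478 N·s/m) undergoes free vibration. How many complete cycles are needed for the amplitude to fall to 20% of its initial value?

ζ = c/(2√(km)) = 478/(2√(51900 × 33.6)) = 478/2641 = 0.1810.
Logarithmic decrement δ = 2πζ/√(1 − ζ²) = 2π × 0.1810/√(1 − 0.0328) = 1.156.
x_n/x₀ = e^(−nδ) ≤ 0.2; take ln: n ≥ ln(1/0.2)/δ = 1.609/1.156 = 1.392.
So 2 complete cycles are required.

2 cycles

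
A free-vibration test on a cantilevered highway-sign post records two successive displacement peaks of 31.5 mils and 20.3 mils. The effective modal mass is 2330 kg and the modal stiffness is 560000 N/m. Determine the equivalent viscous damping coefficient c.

Logarithmic decrement δ = (1/n)·ln(x₀/x_n) = (1/1)·ln(31.5/20.3) = (1/1)·ln(1.552) = 0.4394.
ζ = δ/√(4π² + δ²) = 0.4394/√(39.48 + 0.193) = 0.4394/6.299 = 0.06976.
c = ζ · 2√(km) = 0.06976 × 2√(560000 × 2330) = 0.06976 × 72240 = 5040 N·s/m.

5040 N·s/m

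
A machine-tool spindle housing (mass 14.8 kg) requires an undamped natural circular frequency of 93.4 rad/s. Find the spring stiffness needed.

129000 N/m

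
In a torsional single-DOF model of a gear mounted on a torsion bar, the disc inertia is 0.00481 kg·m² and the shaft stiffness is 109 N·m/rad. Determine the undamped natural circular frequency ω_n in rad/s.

ω_n = √(k_t/J) = √(109/0.00481) = √22660 = 150.5 rad/s.

151 rad/s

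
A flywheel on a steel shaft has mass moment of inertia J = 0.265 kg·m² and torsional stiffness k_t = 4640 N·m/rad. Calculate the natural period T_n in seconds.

ω_n = √(k_t/J) = √(4640/0.265) = √17510 = 132.3 rad/s.
T_n = 2π/ω_n = 6.283/132.3 = 0.04748 s.

0.0475 s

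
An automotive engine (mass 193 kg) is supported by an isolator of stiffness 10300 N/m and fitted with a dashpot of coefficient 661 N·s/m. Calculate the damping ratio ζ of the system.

0.234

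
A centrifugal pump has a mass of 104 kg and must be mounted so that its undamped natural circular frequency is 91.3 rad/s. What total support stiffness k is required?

867000 N/m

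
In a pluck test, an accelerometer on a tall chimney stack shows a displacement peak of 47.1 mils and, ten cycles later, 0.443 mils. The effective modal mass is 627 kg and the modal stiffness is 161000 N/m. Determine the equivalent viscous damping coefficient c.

1490 N·s/m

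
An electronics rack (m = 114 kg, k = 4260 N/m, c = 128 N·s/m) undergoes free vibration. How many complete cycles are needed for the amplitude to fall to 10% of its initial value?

4 cycles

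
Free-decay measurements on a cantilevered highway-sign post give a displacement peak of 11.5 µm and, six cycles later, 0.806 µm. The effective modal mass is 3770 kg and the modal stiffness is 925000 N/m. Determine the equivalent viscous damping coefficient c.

Logarithmic decrement δ = (1/n)·ln(x₀/x_n) = (1/6)·ln(11.5/0.806) = (1/6)·ln(14.27) = 0.4430.
ζ = δ/√(4π² + δ²) = 0.4430/√(39.48 + 0.196) = 0.4430/6.299 = 0.07033.
c = ζ · 2√(km) = 0.07033 × 2√(925000 × 3770) = 0.07033 × 118100 = 8307 N·s/m.

8310 N·s/m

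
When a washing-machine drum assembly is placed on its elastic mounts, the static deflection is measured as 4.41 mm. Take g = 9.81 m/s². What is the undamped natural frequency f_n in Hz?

7.51 Hz

ω_n = √(g/δ_st) = √(9.81/0.00441) = √2224 = 47.16 rad/s.
f_n = ω_n/(2π) = 47.16/6.283 = 7.506 Hz.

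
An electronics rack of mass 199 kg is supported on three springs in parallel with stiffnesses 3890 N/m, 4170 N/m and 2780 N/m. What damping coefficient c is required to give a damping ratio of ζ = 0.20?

587 N·s/m

Parallel springs add: k_eq = 3890 + 4170 + 2780 = 10840 N/m.
c_c = 2√(k_eq·m) = 2√(10840 × 199) = 2937 N·s/m.
c = ζ·c_c = 0.20 × 2937 = 587.5 N·s/m.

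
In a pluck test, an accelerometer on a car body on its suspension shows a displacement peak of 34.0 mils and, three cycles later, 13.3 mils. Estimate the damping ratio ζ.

0.0497

Logarithmic decrement δ = (1/n)·ln(x₀/x_n) = (1/3)·ln(34.0/13.3) = (1/3)·ln(2.556) = 0.3129.
ζ = δ/√(4π² + δ²) = 0.3129/√(39.48 + 0.0979) = 0.3129/6.291 = 0.04973.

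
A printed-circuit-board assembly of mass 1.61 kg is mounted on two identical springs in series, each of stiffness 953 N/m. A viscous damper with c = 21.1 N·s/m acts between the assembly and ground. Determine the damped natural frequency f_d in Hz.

2.53 Hz

Series springs: 1/k_eq = 2/953, so k_eq = 953/2 = 476.5 N/m.
ω_n = √(k_eq/m) = √(476.5/1.61) = 17.20 rad/s.
Critical damping c_c = 2√(k_eq·m) = 2√(476.5 × 1.61) = 55.40 N·s/m, so ζ = c/c_c = 21.1/55.40 = 0.3809.
ω_d = ω_n√(1 − ζ²) = 17.20 × √(1 − 0.145) = 15.91 rad/s.
f_d = ω_d/(2π) = 2.532 Hz.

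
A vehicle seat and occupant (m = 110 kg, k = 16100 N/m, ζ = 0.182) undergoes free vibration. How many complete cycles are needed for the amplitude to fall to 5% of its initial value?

3 cycles

Logarithmic decrement δ = 2πζ/√(1 − ζ²) = 2π × 0.1820/√(1 − 0.0331) = 1.163.
x_n/x₀ = e^(−nδ) ≤ 0.05; take ln: n ≥ ln(1/0.05)/δ = 2.996/1.163 = 2.576.
So 3 complete cycles are required.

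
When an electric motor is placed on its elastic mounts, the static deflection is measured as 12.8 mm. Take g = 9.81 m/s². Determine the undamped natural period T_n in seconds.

0.227 s

ω_n = √(g/δ_st) = √(9.81/0.0128) = √766.4 = 27.68 rad/s.
T_n = 2π/ω_n = 6.283/27.68 = 0.2270 s.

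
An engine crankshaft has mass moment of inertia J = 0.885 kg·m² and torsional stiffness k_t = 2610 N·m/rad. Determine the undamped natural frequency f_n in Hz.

8.64 Hz

ω_n = √(k_t/J) = √(2610/0.885) = √2949 = 54.31 rad/s.
f_n = ω_n/(2π) = 54.31/6.283 = 8.643 Hz.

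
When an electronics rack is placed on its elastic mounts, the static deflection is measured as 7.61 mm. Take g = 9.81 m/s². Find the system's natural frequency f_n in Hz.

5.71 Hz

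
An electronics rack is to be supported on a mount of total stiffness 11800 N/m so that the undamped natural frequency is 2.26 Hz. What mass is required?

ω_n = 2πf_n = 2π × 2.26 = 14.20 rad/s.
m = k/ω_n² = 11800/14.20² = 11800/201.6 = 58.52 kg.

58.5 kg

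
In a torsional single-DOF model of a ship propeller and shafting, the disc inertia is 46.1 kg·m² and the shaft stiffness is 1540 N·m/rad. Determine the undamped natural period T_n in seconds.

1.09 s

ω_n = √(k_t/J) = √(1540/46.1) = √33.41 = 5.780 rad/s.
T_n = 2π/ω_n = 6.283/5.780 = 1.087 s.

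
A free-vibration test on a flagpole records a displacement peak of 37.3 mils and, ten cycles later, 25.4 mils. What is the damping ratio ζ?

0.00612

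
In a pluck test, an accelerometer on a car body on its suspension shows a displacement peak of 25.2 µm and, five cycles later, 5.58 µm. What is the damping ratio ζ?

0.0479

Logarithmic decrement δ = (1/n)·ln(x₀/x_n) = (1/5)·ln(25.2/5.58) = (1/5)·ln(4.516) = 0.3015.
ζ = δ/√(4π² + δ²) = 0.3015/√(39.48 + 0.0909) = 0.3015/6.290 = 0.04793.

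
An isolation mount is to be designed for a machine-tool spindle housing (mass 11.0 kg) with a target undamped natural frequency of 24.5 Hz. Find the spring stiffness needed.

ω_n = 2πf_n = 2π × 24.5 = 153.9 rad/s.
k = m·ω_n² = 11.0 × 153.9² = 11.0 × 23700 = 260700 N/m.

261000 N/m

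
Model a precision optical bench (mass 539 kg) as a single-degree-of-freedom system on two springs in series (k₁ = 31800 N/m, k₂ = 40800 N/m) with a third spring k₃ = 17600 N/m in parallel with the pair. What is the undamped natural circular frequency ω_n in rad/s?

8.11 rad/s

Series pair: k_s = k₁k₂/(k₁+k₂) = (31800)(40800)/(31800 + 40800) = 17870 N/m. In parallel with k₃: k_eq = 17870 + 17600 = 35470 N/m.
ω_n = √(k_eq/m) = √(35470/539) = √65.81 = 8.112 rad/s.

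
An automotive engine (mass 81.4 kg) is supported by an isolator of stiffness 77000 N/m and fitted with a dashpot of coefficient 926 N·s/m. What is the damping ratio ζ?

0.185

ω_n = √(k/m) = √(77000/81.4) = 30.76 rad/s.
Critical damping c_c = 2√(k·m) = 2√(77000 × 81.4) = 5007 N·s/m, so ζ = c/c_c = 926/5007 = 0.1849.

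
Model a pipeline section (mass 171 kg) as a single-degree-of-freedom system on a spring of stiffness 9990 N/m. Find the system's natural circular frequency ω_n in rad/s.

ω_n = √(k/m) = √(9990/171) = √58.42 = 7.643 rad/s.

7.64 rad/s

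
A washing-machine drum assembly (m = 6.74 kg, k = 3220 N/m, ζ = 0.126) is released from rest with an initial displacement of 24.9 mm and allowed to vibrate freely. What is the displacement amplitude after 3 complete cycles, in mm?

Logarithmic decrement δ = 2πζ/√(1 − ζ²) = 2π × 0.1260/√(1 − 0.0159) = 0.7980.
After n cycles, x_n/x₀ = e^(−nδ), so x_3 = 24.9 × e^(−3 × 0.7980) = 24.9 × 0.09125 = 2.272 mm.

2.27 mm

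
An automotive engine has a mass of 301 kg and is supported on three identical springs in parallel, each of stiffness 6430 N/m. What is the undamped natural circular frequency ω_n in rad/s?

Parallel springs add: k_eq = 3 × 6430 = 19290 N/m.
ω_n = √(k_eq/m) = √(19290/301) = √64.09 = 8.005 rad/s.

8.01 rad/s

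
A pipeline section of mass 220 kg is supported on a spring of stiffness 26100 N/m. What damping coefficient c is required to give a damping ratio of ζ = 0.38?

1820 N·s/m

c_c = 2√(k·m) = 2√(26100 × 220) = 4792 N·s/m.
c = ζ·c_c = 0.38 × 4792 = 1821 N·s/m.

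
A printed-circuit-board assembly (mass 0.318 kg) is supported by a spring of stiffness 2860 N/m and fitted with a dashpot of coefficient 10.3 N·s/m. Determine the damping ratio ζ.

0.171

ω_n = √(k/m) = √(2860/0.318) = 94.84 rad/s.
Critical damping c_c = 2√(k·m) = 2√(2860 × 0.318) = 60.32 N·s/m, so ζ = c/c_c = 10.3/60.32 = 0.1708.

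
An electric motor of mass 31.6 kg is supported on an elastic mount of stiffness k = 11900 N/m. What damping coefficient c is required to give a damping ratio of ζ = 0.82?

1010 N·s/m

c_c = 2√(k·m) = 2√(11900 × 31.6) = 1226 N·s/m.
c = ζ·c_c = 0.82 × 1226 = 1006 N·s/m.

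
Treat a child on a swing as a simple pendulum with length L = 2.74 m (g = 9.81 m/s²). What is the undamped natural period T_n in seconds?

3.32 s

For a simple pendulum ω_n = √(g/L) = √(9.81/2.74) = √3.580 = 1.892 rad/s.
T_n = 2π/ω_n = 6.283/1.892 = 3.321 s.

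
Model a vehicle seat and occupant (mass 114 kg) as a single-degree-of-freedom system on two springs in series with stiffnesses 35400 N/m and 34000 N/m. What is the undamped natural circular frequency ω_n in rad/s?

12.3 rad/s

Series springs: 1/k_eq = 1/35400 + 1/34000 = 5.766×10^-5, so k_eq = 17340 N/m.
ω_n = √(k_eq/m) = √(17340/114) = √152.1 = 12.33 rad/s.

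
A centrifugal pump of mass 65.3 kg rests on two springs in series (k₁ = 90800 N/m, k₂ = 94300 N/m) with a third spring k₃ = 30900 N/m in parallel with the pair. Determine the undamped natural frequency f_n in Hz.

5.47 Hz

Series pair: k_s = k₁k₂/(k₁+k₂) = (90800)(94300)/(90800 + 94300) = 46260 N/m. In parallel with k₃: k_eq = 46260 + 30900 = 77160 N/m.
ω_n = √(k_eq/m) = √(77160/65.3) = √1182 = 34.37 rad/s.
f_n = ω_n/(2π) = 34.37/6.283 = 5.471 Hz.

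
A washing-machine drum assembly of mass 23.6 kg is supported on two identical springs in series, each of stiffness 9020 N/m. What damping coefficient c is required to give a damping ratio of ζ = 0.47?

307 N·s/m

Series springs: 1/k_eq = 2/9020, so k_eq = 9020/2 = 4510 N/m.
c_c = 2√(k_eq·m) = 2√(4510 × 23.6) = 652.5 N·s/m.
c = ζ·c_c = 0.47 × 652.5 = 306.7 N·s/m.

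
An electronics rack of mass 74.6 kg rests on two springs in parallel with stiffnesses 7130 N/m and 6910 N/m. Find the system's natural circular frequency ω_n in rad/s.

13.7 rad/s

Parallel springs add: k_eq = 7130 + 6910 = 14040 N/m.
ω_n = √(k_eq/m) = √(14040/74.6) = √188.2 = 13.72 rad/s.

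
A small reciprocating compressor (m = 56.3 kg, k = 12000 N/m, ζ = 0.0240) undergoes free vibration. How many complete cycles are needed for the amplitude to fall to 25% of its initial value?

Logarithmic decrement δ = 2πζ/√(1 − ζ²) = 2π × 0.02400/√(1 − 0.000576) = 0.1508.
x_n/x₀ = e^(−nδ) ≤ 0.25; take ln: n ≥ ln(1/0.25)/δ = 1.386/0.1508 = 9.191.
So 10 complete cycles are required.

10 cycles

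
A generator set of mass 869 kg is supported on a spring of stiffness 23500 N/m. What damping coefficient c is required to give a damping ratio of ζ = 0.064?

578 N·s/m

c_c = 2√(k·m) = 2√(23500 × 869) = 9038 N·s/m.
c = ζ·c_c = 0.064 × 9038 = 578.4 N·s/m.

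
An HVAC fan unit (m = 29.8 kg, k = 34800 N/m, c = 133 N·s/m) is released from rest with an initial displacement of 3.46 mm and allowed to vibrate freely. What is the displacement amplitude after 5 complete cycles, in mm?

ζ = c/(2√(km)) = 133/(2√(34800 × 29.8)) = 133/2037 = 0.06530.
Logarithmic decrement δ = 2πζ/√(1 − ζ²) = 2π × 0.06530/√(1 − 0.00426) = 0.4112.
After n cycles, x_n/x₀ = e^(−nδ), so x_5 = 3.46 × e^(−5 × 0.4112) = 3.46 × 0.1280 = 0.4428 mm.

0.443 mm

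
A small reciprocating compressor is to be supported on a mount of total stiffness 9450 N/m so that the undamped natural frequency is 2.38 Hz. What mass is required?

ω_n = 2πf_n = 2π × 2.38 = 14.95 rad/s.
m = k/ω_n² = 9450/14.95² = 9450/223.6 = 42.26 kg.

42.3 kg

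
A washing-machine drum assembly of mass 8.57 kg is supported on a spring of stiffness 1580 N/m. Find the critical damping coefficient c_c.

233 N·s/m

c_c = 2√(k·m) = 2√(1580 × 8.57) = 2 × 116.4 = 232.7 N·s/m.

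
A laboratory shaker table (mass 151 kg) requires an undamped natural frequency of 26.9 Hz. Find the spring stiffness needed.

4310000 N/m

ω_n = 2πf_n = 2π × 26.9 = 169.0 rad/s.
k = m·ω_n² = 151 × 169.0² = 151 × 28570 = 4314000 N/m.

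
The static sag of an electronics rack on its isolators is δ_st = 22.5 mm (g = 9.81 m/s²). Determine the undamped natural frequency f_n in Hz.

3.32 Hz

ω_n = √(g/δ_st) = √(9.81/0.0225) = √436.0 = 20.88 rad/s.
f_n = ω_n/(2π) = 20.88/6.283 = 3.323 Hz.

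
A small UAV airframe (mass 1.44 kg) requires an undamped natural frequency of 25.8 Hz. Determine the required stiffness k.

37800 N/m

ω_n = 2πf_n = 2π × 25.8 = 162.1 rad/s.
k = m·ω_n² = 1.44 × 162.1² = 1.44 × 26280 = 37840 N/m.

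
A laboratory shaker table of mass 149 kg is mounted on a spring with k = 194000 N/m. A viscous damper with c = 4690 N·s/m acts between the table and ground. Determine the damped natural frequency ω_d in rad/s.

32.5 rad/s

ω_n = √(k/m) = √(194000/149) = 36.08 rad/s.
Critical damping c_c = 2√(k·m) = 2√(194000 × 149) = 10750 N·s/m, so ζ = c/c_c = 4690/10750 = 0.4362.
ω_d = ω_n√(1 − ζ²) = 36.08 × √(1 − 0.190) = 32.47 rad/s.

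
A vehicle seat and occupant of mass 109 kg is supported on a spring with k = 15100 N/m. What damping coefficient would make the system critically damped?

c_c = 2√(k·m) = 2√(15100 × 109) = 2 × 1283 = 2566 N·s/m.

2570 N·s/m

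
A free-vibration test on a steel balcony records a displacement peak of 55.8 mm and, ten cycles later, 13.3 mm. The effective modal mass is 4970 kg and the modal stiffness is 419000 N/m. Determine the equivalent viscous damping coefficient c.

2080 N·s/m

Logarithmic decrement δ = (1/n)·ln(x₀/x_n) = (1/10)·ln(55.8/13.3) = (1/10)·ln(4.195) = 0.1434.
ζ = δ/√(4π² + δ²) = 0.1434/√(39.48 + 0.0206) = 0.1434/6.285 = 0.02282.
c = ζ · 2√(km) = 0.02282 × 2√(419000 × 4970) = 0.02282 × 91270 = 2082 N·s/m.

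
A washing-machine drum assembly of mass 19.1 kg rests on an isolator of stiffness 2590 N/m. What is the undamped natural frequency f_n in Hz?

ω_n = √(k/m) = √(2590/19.1) = √135.6 = 11.64 rad/s.
f_n = ω_n/(2π) = 11.64/6.283 = 1.853 Hz.

1.85 Hz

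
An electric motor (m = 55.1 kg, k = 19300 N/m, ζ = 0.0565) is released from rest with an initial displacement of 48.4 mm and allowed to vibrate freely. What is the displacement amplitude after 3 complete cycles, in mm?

16.7 mm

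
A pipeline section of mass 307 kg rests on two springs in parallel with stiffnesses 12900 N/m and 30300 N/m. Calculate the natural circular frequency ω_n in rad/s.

Parallel springs add: k_eq = 12900 + 30300 = 43200 N/m.
ω_n = √(k_eq/m) = √(43200/307) = √140.7 = 11.86 rad/s.

11.9 rad/s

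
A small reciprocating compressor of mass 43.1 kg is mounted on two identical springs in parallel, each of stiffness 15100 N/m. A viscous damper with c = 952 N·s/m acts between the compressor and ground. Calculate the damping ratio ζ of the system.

Parallel springs add: k_eq = 2 × 15100 = 30200 N/m.
ω_n = √(k_eq/m) = √(30200/43.1) = 26.47 rad/s.
Critical damping c_c = 2√(k_eq·m) = 2√(30200 × 43.1) = 2282 N·s/m, so ζ = c/c_c = 952/2282 = 0.4172.

0.417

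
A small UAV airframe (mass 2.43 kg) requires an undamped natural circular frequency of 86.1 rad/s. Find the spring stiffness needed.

k = m·ω_n² = 2.43 × 86.10² = 2.43 × 7413 = 18010 N/m.

18000 N/m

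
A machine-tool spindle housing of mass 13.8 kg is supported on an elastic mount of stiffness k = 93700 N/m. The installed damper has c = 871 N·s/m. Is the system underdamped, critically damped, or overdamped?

underdamped

c_c = 2√(k·m) = 2274 N·s/m; ζ = c/c_c = 871/2274 = 0.383.
Since ζ < 1 the system is underdamped.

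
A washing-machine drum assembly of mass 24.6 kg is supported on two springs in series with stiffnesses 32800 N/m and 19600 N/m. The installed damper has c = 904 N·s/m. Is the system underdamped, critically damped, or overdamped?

underdamped

Series springs: 1/k_eq = 1/32800 + 1/19600 = 8.151×10^-5, so k_eq = 12270 N/m.
c_c = 2√(k_eq·m) = 1099 N·s/m; ζ = c/c_c = 904/1099 = 0.823.
Since ζ < 1 the system is underdamped.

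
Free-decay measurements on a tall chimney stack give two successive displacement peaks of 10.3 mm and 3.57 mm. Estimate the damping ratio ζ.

Logarithmic decrement δ = (1/n)·ln(x₀/x_n) = (1/1)·ln(10.3/3.57) = (1/1)·ln(2.885) = 1.060.
ζ = δ/√(4π² + δ²) = 1.060/√(39.48 + 1.12) = 1.060/6.372 = 0.1663.

0.166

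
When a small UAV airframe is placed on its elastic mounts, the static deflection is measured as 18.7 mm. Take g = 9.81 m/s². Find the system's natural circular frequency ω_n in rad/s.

ω_n = √(g/δ_st) = √(9.81/0.0187) = √524.6 = 22.90 rad/s.

22.9 rad/s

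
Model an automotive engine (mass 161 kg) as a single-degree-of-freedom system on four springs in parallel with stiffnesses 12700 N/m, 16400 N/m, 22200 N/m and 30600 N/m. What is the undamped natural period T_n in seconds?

0.279 s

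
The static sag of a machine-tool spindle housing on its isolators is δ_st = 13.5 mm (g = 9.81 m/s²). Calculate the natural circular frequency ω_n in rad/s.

27.0 rad/s

ω_n = √(g/δ_st) = √(9.81/0.0135) = √726.7 = 26.96 rad/s.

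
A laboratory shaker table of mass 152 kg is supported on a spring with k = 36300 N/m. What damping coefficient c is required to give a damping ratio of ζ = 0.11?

517 N·s/m

c_c = 2√(k·m) = 2√(36300 × 152) = 4698 N·s/m.
c = ζ·c_c = 0.11 × 4698 = 516.8 N·s/m.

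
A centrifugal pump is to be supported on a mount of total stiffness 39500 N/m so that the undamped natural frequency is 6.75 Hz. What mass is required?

ω_n = 2πf_n = 2π × 6.75 = 42.41 rad/s.
m = k/ω_n² = 39500/42.41² = 39500/1799 = 21.96 kg.

22.0 kg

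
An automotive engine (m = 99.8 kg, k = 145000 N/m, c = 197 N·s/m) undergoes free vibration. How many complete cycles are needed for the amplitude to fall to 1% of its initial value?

ζ = c/(2√(km)) = 197/(2√(145000 × 99.8)) = 197/7608 = 0.02589.
Logarithmic decrement δ = 2πζ/√(1 − ζ²) = 2π × 0.02589/√(1 − 0.000670) = 0.1627.
x_n/x₀ = e^(−nδ) ≤ 0.01; take ln: n ≥ ln(1/0.01)/δ = 4.605/0.1627 = 28.30.
So 29 complete cycles are required.

29 cycles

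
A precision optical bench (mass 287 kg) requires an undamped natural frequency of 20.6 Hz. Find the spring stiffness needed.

ω_n = 2πf_n = 2π × 20.6 = 129.4 rad/s.
k = m·ω_n² = 287 × 129.4² = 287 × 16750 = 4808000 N/m.

4810000 N/m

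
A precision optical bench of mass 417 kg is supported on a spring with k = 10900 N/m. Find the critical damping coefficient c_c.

c_c = 2√(k·m) = 2√(10900 × 417) = 2 × 2132 = 4264 N·s/m.

4260 N·s/m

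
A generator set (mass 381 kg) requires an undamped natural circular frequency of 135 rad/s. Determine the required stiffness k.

6940000 N/m

k = m·ω_n² = 381 × 135.0² = 381 × 18220 = 6944000 N/m.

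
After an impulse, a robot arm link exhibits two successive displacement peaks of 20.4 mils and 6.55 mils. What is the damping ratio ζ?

0.178

Logarithmic decrement δ = (1/n)·ln(x₀/x_n) = (1/1)·ln(20.4/6.55) = (1/1)·ln(3.115) = 1.136.
ζ = δ/√(4π² + δ²) = 1.136/√(39.48 + 1.29) = 1.136/6.385 = 0.1779.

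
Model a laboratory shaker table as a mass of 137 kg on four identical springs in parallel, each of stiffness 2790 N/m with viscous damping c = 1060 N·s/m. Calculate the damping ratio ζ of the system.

Parallel springs add: k_eq = 4 × 2790 = 11160 N/m.
ω_n = √(k_eq/m) = √(11160/137) = 9.026 rad/s.
Critical damping c_c = 2√(k_eq·m) = 2√(11160 × 137) = 2473 N·s/m, so ζ = c/c_c = 1060/2473 = 0.4286.

0.429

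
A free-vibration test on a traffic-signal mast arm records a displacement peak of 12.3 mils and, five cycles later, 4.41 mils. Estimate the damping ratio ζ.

Logarithmic decrement δ = (1/n)·ln(x₀/x_n) = (1/5)·ln(12.3/4.41) = (1/5)·ln(2.789) = 0.2051.
ζ = δ/√(4π² + δ²) = 0.2051/√(39.48 + 0.0421) = 0.2051/6.287 = 0.03263.

0.0326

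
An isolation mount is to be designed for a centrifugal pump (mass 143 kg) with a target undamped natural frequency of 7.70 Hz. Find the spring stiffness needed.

ω_n = 2πf_n = 2π × 7.70 = 48.38 rad/s.
k = m·ω_n² = 143 × 48.38² = 143 × 2341 = 334700 N/m.

335000 N/m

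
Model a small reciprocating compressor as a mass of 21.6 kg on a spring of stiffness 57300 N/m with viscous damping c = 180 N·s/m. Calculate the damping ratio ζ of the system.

ω_n = √(k/m) = √(57300/21.6) = 51.51 rad/s.
Critical damping c_c = 2√(k·m) = 2√(57300 × 21.6) = 2225 N·s/m, so ζ = c/c_c = 180/2225 = 0.08090.

0.0809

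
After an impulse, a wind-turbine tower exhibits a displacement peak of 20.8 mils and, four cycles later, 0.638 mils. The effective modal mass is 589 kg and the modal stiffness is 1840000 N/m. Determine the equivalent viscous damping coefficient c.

9040 N·s/m

Logarithmic decrement δ = (1/n)·ln(x₀/x_n) = (1/4)·ln(20.8/0.638) = (1/4)·ln(32.60) = 0.8711.
ζ = δ/√(4π² + δ²) = 0.8711/√(39.48 + 0.759) = 0.8711/6.343 = 0.1373.
c = ζ · 2√(km) = 0.1373 × 2√(1840000 × 589) = 0.1373 × 65840 = 9042 N·s/m.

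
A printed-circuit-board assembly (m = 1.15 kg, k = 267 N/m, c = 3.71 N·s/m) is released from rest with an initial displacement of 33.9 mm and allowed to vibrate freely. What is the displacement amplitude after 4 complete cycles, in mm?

2.33 mm

ζ = c/(2√(km)) = 3.71/(2√(267 × 1.15)) = 3.71/35.05 = 0.1059.
Logarithmic decrement δ = 2πζ/√(1 − ζ²) = 2π × 0.1059/√(1 − 0.0112) = 0.6689.
After n cycles, x_n/x₀ = e^(−nδ), so x_4 = 33.9 × e^(−4 × 0.6689) = 33.9 × 0.06886 = 2.334 mm.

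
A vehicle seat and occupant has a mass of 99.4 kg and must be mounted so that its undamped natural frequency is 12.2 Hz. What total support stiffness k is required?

584000 N/m

ω_n = 2πf_n = 2π × 12.2 = 76.65 rad/s.
k = m·ω_n² = 99.4 × 76.65² = 99.4 × 5876 = 584100 N/m.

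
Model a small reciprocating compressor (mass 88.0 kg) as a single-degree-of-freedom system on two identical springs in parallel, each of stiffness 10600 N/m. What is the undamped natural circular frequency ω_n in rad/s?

15.5 rad/s

Parallel springs add: k_eq = 2 × 10600 = 21200 N/m.
ω_n = √(k_eq/m) = √(21200/88.0) = √240.9 = 15.52 rad/s.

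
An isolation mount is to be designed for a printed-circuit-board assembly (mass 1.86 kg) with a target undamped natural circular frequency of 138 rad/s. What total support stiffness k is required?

35400 N/m

k = m·ω_n² = 1.86 × 138.0² = 1.86 × 19040 = 35420 N/m.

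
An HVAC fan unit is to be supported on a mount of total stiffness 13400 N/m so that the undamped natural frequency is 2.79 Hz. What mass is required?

ω_n = 2πf_n = 2π × 2.79 = 17.53 rad/s.
m = k/ω_n² = 13400/17.53² = 13400/307.3 = 43.61 kg.

43.6 kg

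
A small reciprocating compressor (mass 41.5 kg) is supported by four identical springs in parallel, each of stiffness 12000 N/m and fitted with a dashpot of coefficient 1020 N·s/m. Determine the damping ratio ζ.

0.361

Parallel springs add: k_eq = 4 × 12000 = 48000 N/m.
ω_n = √(k_eq/m) = √(48000/41.5) = 34.01 rad/s.
Critical damping c_c = 2√(k_eq·m) = 2√(48000 × 41.5) = 2823 N·s/m, so ζ = c/c_c = 1020/2823 = 0.3613.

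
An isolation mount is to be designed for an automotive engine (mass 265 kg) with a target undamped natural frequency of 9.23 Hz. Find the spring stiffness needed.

891000 N/m

ω_n = 2πf_n = 2π × 9.23 = 57.99 rad/s.
k = m·ω_n² = 265 × 57.99² = 265 × 3363 = 891300 N/m.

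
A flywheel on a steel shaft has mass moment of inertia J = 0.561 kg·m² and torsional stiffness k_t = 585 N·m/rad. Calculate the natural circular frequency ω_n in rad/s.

ω_n = √(k_t/J) = √(585/0.561) = √1043 = 32.29 rad/s.

32.3 rad/s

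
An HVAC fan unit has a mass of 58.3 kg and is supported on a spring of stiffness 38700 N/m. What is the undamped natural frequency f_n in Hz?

4.10 Hz

ω_n = √(k/m) = √(38700/58.3) = √663.8 = 25.76 rad/s.
f_n = ω_n/(2π) = 25.76/6.283 = 4.101 Hz.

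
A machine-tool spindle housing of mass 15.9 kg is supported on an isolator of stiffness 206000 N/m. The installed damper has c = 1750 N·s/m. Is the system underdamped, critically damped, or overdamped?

c_c = 2√(k·m) = 3620 N·s/m; ζ = c/c_c = 1750/3620 = 0.483.
Since ζ < 1 the system is underdamped.

underdamped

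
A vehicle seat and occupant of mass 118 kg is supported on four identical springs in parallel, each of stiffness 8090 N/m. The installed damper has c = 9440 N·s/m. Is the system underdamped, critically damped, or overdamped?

Parallel springs add: k_eq = 4 × 8090 = 32360 N/m.
c_c = 2√(k_eq·m) = 3908 N·s/m; ζ = c/c_c = 9440/3908 = 2.42.
Since ζ > 1 the system is overdamped.

overdamped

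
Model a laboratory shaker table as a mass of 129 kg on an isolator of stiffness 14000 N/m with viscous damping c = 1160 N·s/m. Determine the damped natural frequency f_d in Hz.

ω_n = √(k/m) = √(14000/129) = 10.42 rad/s.
Critical damping c_c = 2√(k·m) = 2√(14000 × 129) = 2688 N·s/m, so ζ = c/c_c = 1160/2688 = 0.4316.
ω_d = ω_n√(1 − ζ²) = 10.42 × √(1 − 0.186) = 9.397 rad/s.
f_d = ω_d/(2π) = 1.496 Hz.

1.50 Hz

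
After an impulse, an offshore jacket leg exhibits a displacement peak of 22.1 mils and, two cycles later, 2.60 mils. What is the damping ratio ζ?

0.168

Logarithmic decrement δ = (1/n)·ln(x₀/x_n) = (1/2)·ln(22.1/2.60) = (1/2)·ln(8.500) = 1.070.
ζ = δ/√(4π² + δ²) = 1.070/√(39.48 + 1.14) = 1.070/6.374 = 0.1679.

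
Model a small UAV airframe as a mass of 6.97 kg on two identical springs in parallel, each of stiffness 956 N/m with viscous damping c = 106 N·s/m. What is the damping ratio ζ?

0.459

Parallel springs add: k_eq = 2 × 956 = 1912 N/m.
ω_n = √(k_eq/m) = √(1912/6.97) = 16.56 rad/s.
Critical damping c_c = 2√(k_eq·m) = 2√(1912 × 6.97) = 230.9 N·s/m, so ζ = c/c_c = 106/230.9 = 0.4591.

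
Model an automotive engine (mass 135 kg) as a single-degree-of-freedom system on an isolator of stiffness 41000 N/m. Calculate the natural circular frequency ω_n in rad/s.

ω_n = √(k/m) = √(41000/135) = √303.7 = 17.43 rad/s.

17.4 rad/s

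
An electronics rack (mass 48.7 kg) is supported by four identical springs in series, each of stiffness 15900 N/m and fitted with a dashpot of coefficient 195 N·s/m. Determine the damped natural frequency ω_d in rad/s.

8.81 rad/s

Series springs: 1/k_eq = 4/15900, so k_eq = 15900/4 = 3975 N/m.
ω_n = √(k_eq/m) = √(3975/48.7) = 9.034 rad/s.
Critical damping c_c = 2√(k_eq·m) = 2√(3975 × 48.7) = 880.0 N·s/m, so ζ = c/c_c = 195/880.0 = 0.2216.
ω_d = ω_n√(1 − ζ²) = 9.034 × √(1 − 0.0491) = 8.810 rad/s.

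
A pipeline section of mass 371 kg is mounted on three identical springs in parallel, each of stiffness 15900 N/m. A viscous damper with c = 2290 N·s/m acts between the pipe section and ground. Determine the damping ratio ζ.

Parallel springs add: k_eq = 3 × 15900 = 47700 N/m.
ω_n = √(k_eq/m) = √(47700/371) = 11.34 rad/s.
Critical damping c_c = 2√(k_eq·m) = 2√(47700 × 371) = 8413 N·s/m, so ζ = c/c_c = 2290/8413 = 0.2722.

0.272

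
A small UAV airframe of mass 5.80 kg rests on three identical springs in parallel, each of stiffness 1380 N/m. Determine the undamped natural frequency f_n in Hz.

4.25 Hz

Parallel springs add: k_eq = 3 × 1380 = 4140 N/m.
ω_n = √(k_eq/m) = √(4140/5.80) = √713.8 = 26.72 rad/s.
f_n = ω_n/(2π) = 26.72/6.283 = 4.252 Hz.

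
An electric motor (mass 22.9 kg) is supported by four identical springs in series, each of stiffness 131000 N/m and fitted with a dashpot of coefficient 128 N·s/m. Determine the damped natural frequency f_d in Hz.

Series springs: 1/k_eq = 4/131000, so k_eq = 131000/4 = 32750 N/m.
ω_n = √(k_eq/m) = √(32750/22.9) = 37.82 rad/s.
Critical damping c_c = 2√(k_eq·m) = 2√(32750 × 22.9) = 1732 N·s/m, so ζ = c/c_c = 128/1732 = 0.07390.
ω_d = ω_n√(1 − ζ²) = 37.82 × √(1 − 0.00546) = 37.71 rad/s.
f_d = ω_d/(2π) = 6.002 Hz.

6.00 Hz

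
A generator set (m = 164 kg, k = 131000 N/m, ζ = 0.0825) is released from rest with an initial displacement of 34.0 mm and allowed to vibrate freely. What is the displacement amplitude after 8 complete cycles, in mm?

0.530 mm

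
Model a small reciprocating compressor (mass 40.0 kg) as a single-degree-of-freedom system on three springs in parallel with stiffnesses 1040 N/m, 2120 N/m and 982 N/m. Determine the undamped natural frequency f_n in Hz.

Parallel springs add: k_eq = 1040 + 2120 + 982 = 4142 N/m.
ω_n = √(k_eq/m) = √(4142/40.0) = √103.5 = 10.18 rad/s.
f_n = ω_n/(2π) = 10.18/6.283 = 1.620 Hz.

1.62 Hz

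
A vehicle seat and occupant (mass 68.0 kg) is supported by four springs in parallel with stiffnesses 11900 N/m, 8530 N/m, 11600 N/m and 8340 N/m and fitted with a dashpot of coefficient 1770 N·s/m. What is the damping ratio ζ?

Parallel springs add: k_eq = 11900 + 8530 + 11600 + 8340 = 40370 N/m.
ω_n = √(k_eq/m) = √(40370/68.0) = 24.37 rad/s.
Critical damping c_c = 2√(k_eq·m) = 2√(40370 × 68.0) = 3314 N·s/m, so ζ = c/c_c = 1770/3314 = 0.5341.

0.534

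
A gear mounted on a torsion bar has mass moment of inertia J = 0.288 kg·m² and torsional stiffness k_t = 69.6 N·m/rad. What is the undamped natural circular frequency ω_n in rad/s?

ω_n = √(k_t/J) = √(69.6/0.288) = √241.7 = 15.55 rad/s.

15.5 rad/s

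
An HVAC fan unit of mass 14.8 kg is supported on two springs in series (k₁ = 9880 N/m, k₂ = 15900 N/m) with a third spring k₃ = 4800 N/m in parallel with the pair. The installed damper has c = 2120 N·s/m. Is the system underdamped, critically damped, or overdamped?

overdamped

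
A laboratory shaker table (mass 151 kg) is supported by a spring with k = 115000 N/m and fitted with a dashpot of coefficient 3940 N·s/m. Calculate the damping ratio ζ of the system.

0.473

ω_n = √(k/m) = √(115000/151) = 27.60 rad/s.
Critical damping c_c = 2√(k·m) = 2√(115000 × 151) = 8334 N·s/m, so ζ = c/c_c = 3940/8334 = 0.4727.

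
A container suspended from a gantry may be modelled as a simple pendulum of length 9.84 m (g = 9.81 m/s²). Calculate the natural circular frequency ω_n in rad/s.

For a simple pendulum ω_n = √(g/L) = √(9.81/9.84) = √0.9970 = 0.9985 rad/s.

0.998 rad/s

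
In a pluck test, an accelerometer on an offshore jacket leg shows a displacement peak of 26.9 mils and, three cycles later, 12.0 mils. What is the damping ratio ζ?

0.0428

Logarithmic decrement δ = (1/n)·ln(x₀/x_n) = (1/3)·ln(26.9/12.0) = (1/3)·ln(2.242) = 0.2691.
ζ = δ/√(4π² + δ²) = 0.2691/√(39.48 + 0.0724) = 0.2691/6.289 = 0.04279.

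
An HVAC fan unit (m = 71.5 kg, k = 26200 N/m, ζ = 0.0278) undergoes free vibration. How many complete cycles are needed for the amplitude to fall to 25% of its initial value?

Logarithmic decrement δ = 2πζ/√(1 − ζ²) = 2π × 0.02780/√(1 − 0.000773) = 0.1747.
x_n/x₀ = e^(−nδ) ≤ 0.25; take ln: n ≥ ln(1/0.25)/δ = 1.386/0.1747 = 7.933.
So 8 complete cycles are required.

8 cycles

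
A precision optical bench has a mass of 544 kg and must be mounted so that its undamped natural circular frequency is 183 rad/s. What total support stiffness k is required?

k = m·ω_n² = 544 × 183.0² = 544 × 33490 = 18220000 N/m.

18200000 N/m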